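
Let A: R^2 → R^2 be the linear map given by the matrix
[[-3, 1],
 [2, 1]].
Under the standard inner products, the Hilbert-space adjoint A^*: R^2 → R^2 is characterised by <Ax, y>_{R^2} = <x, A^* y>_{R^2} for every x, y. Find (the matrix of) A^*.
A^* = A^T =
[[-3, 2],
 [1, 1]]

For real matrices with standard dot products, the defining identity <Ax, y> = <x, A^* y> gives (Ax)^T y = x^T (A^*) y, i.e. x^T A^T y = x^T (A^*) y. Since this holds for all x, y, we must have A^* = A^T. Therefore
A^* =
[[-3, 2],
 [1, 1]].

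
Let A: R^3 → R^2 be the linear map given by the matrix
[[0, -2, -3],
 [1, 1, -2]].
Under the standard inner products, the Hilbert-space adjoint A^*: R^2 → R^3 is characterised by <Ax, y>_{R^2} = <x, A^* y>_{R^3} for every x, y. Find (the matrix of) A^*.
A^* = A^T =
[[0, 1],
 [-2, 1],
 [-3, -2]]

For real matrices with standard dot products, the defining identity <Ax, y> = <x, A^* y> gives (Ax)^T y = x^T (A^*) y, i.e. x^T A^T y = x^T (A^*) y. Since this holds for all x, y, we must have A^* = A^T. Therefore
A^* =
[[0, 1],
 [-2, 1],
 [-3, -2]].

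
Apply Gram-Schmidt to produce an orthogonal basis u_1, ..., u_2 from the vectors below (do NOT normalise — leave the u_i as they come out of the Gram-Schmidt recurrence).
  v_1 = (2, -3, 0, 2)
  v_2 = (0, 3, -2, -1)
Orthogonal basis:
  u_1 = (2, -3, 0, 2)
  u_2 = (22/17, 18/17, -2, 5/17)

Apply the Gram-Schmidt recurrence
  u_1 = v_1
  u_i = v_i − Σ_{j<i} ((v_i · u_j) / (u_j · u_j)) · u_j.

Step by step this gives:
  u_1 = (2, -3, 0, 2)
  u_2 = (22/17, 18/17, -2, 5/17)

Orthogonality check:
  u_2 · u_1 = 0 (should be 0)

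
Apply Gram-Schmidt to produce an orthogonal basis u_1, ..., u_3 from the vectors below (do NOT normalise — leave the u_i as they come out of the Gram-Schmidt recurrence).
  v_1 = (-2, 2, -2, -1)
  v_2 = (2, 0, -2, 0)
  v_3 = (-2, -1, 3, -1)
Orthogonal basis:
  u_1 = (-2, 2, -2, -1)
  u_2 = (2, 0, -2, 0)
  u_3 = (1/26, -7/13, 1/26, -16/13)

Apply the Gram-Schmidt recurrence
  u_1 = v_1
  u_i = v_i − Σ_{j<i} ((v_i · u_j) / (u_j · u_j)) · u_j.

Step by step this gives:
  u_1 = (-2, 2, -2, -1)
  u_2 = (2, 0, -2, 0)
  u_3 = (1/26, -7/13, 1/26, -16/13)

Orthogonality check:
  u_2 · u_1 = 0 (should be 0)
  u_3 · u_1 = 0 (should be 0)
  u_3 · u_2 = 0 (should be 0)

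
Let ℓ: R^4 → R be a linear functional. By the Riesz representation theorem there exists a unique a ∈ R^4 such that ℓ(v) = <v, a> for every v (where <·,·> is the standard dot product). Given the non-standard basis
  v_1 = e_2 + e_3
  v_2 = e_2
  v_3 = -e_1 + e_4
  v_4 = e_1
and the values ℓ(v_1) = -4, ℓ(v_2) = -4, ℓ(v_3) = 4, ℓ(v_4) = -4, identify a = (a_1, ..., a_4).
a = (-4, -4, 0, 0)

Write a = (a_1, ..., a_4) in the standard basis. For each basis vector v_i, ℓ(v_i) = <v_i, a> is a linear equation in the a_j's. Collect the n equations into a matrix system V a = ℓ, where row i of V is v_i (expressed in the standard basis). Since V is invertible (lower-triangular with 1s on the diagonal, up to permutation), solve by back-substitution:
  V =
[[0, 1, 1, 0],
 [0, 1, 0, 0],
 [-1, 0, 0, 1],
 [1, 0, 0, 0]]
  V a = (-4, -4, 4, -4)
Solving gives a = (-4, -4, 0, 0).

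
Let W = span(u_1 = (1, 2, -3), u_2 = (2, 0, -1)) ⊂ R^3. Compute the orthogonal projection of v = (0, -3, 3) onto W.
proj_W(v) = (2/15, -8/3, 49/15)

Set up U = [u_1 | ... | u_2] ∈ R^(3×2). The projector onto W = col(U) is P = U (U^T U)^(-1) U^T.
Compute U^T U =
  [14, 5]
  [5, 5],
and U^T v = (-15, -3).
Solve U^T U · c = U^T v for the coefficients: c = (-4/3, 11/15). The projection is proj_W(v) = U c.
Check: (v - proj_W(v)) · u_1 = 0  (should be 0).
Check: (v - proj_W(v)) · u_2 = 0  (should be 0).
Result: proj_W(v) = (2/15, -8/3, 49/15).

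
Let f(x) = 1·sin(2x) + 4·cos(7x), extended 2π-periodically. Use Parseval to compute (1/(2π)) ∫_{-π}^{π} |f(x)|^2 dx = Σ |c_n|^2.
Σ |c_n|^2 = 17/2

Expand |f|^2 and use orthogonality of {sin(nx), cos(mx)} on [-π, π]:
  ∫_{-π}^{π} sin(nx)^2 dx = π, ∫ cos(mx)^2 dx = π, and cross terms integrate to 0.
So ∫_{-π}^{π} f(x)^2 dx = 1^2 · π + 4^2 · π = (1 + 16)π.
Divide by 2π: (1 + 16)/2 = 17/2.
By Parseval, this equals Σ |c_n|^2.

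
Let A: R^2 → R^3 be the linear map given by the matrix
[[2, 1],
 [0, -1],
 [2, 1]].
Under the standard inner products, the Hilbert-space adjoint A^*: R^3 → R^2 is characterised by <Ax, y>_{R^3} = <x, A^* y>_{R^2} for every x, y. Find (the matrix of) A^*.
A^* = A^T =
[[2, 0, 2],
 [1, -1, 1]]

For real matrices with standard dot products, the defining identity <Ax, y> = <x, A^* y> gives (Ax)^T y = x^T (A^*) y, i.e. x^T A^T y = x^T (A^*) y. Since this holds for all x, y, we must have A^* = A^T. Therefore
A^* =
[[2, 0, 2],
 [1, -1, 1]].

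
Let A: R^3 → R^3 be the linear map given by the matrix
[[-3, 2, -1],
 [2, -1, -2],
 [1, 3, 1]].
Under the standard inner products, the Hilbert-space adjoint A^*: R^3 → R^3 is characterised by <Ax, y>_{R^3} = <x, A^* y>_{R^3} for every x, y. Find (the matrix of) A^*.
A^* = A^T =
[[-3, 2, 1],
 [2, -1, 3],
 [-1, -2, 1]]

For real matrices with standard dot products, the defining identity <Ax, y> = <x, A^* y> gives (Ax)^T y = x^T (A^*) y, i.e. x^T A^T y = x^T (A^*) y. Since this holds for all x, y, we must have A^* = A^T. Therefore
A^* =
[[-3, 2, 1],
 [2, -1, 3],
 [-1, -2, 1]].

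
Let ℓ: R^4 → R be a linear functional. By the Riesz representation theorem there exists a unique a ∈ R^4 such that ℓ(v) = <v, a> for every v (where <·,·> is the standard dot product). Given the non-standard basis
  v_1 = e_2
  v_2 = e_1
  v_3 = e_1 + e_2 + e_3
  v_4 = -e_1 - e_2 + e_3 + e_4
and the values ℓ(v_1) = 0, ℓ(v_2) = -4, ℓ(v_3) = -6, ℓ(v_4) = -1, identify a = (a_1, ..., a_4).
a = (-4, 0, -2, -3)

Write a = (a_1, ..., a_4) in the standard basis. For each basis vector v_i, ℓ(v_i) = <v_i, a> is a linear equation in the a_j's. Collect the n equations into a matrix system V a = ℓ, where row i of V is v_i (expressed in the standard basis). Since V is invertible (lower-triangular with 1s on the diagonal, up to permutation), solve by back-substitution:
  V =
[[0, 1, 0, 0],
 [1, 0, 0, 0],
 [1, 1, 1, 0],
 [-1, -1, 1, 1]]
  V a = (0, -4, -6, -1)
Solving gives a = (-4, 0, -2, -3).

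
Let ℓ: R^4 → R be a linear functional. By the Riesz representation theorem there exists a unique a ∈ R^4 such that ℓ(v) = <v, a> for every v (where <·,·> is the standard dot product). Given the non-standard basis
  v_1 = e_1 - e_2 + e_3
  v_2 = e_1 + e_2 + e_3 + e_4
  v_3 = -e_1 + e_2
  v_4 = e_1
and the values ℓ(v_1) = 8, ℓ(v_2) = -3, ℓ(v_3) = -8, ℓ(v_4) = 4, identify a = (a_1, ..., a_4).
a = (4, -4, 0, -3)

Write a = (a_1, ..., a_4) in the standard basis. For each basis vector v_i, ℓ(v_i) = <v_i, a> is a linear equation in the a_j's. Collect the n equations into a matrix system V a = ℓ, where row i of V is v_i (expressed in the standard basis). Since V is invertible (lower-triangular with 1s on the diagonal, up to permutation), solve by back-substitution:
  V =
[[1, -1, 1, 0],
 [1, 1, 1, 1],
 [-1, 1, 0, 0],
 [1, 0, 0, 0]]
  V a = (8, -3, -8, 4)
Solving gives a = (4, -4, 0, -3).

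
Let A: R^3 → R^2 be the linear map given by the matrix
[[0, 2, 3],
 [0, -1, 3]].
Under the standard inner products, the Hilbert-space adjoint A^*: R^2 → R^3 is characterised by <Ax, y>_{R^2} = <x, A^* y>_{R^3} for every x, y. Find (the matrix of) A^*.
A^* = A^T =
[[0, 0],
 [2, -1],
 [3, 3]]

For real matrices with standard dot products, the defining identity <Ax, y> = <x, A^* y> gives (Ax)^T y = x^T (A^*) y, i.e. x^T A^T y = x^T (A^*) y. Since this holds for all x, y, we must have A^* = A^T. Therefore
A^* =
[[0, 0],
 [2, -1],
 [3, 3]].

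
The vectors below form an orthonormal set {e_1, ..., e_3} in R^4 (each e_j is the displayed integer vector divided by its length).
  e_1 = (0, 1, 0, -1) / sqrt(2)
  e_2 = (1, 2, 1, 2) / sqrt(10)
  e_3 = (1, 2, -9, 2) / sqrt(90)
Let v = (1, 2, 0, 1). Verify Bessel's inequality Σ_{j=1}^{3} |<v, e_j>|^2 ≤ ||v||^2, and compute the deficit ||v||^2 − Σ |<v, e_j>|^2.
Σ |<v, e_j>|^2 = 107/18; ||v||^2 = 6; deficit = 1/18

Write each e_j = u_j / sqrt(<u_j, u_j>) where u_j is the displayed integer vector. Then <v, e_j> = <v, u_j> / sqrt(<u_j, u_j>), so |<v, e_j>|^2 = <v, u_j>^2 / <u_j, u_j>.
Coefficients: <v, e_1> = 1/sqrt(2), <v, e_2> = 7/sqrt(10), <v, e_3> = 7/sqrt(90).
Square and sum: Σ |<v, e_j>|^2 = 107/18.
Compute ||v||^2 = v·v = 6.
Deficit = 6 − 107/18 = 1/18 ≥ 0, confirming Bessel's inequality. (The deficit equals ||v − Σ <v,e_j> e_j||^2, the squared distance from v to span{e_j}.)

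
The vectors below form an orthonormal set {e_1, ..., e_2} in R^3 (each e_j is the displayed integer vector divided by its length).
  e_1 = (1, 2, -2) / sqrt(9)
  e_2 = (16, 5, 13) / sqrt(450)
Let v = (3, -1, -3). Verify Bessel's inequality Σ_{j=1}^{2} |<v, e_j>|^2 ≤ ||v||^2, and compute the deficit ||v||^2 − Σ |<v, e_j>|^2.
Σ |<v, e_j>|^2 = 137/25; ||v||^2 = 19; deficit = 338/25

Write each e_j = u_j / sqrt(<u_j, u_j>) where u_j is the displayed integer vector. Then <v, e_j> = <v, u_j> / sqrt(<u_j, u_j>), so |<v, e_j>|^2 = <v, u_j>^2 / <u_j, u_j>.
Coefficients: <v, e_1> = 7/sqrt(9), <v, e_2> = 4/sqrt(450).
Square and sum: Σ |<v, e_j>|^2 = 137/25.
Compute ||v||^2 = v·v = 19.
Deficit = 19 − 137/25 = 338/25 ≥ 0, confirming Bessel's inequality. (The deficit equals ||v − Σ <v,e_j> e_j||^2, the squared distance from v to span{e_j}.)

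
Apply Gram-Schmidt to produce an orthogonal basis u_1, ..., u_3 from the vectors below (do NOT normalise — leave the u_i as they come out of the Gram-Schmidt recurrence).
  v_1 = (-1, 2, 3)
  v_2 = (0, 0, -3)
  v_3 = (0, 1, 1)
Orthogonal basis:
  u_1 = (-1, 2, 3)
  u_2 = (-9/14, 9/7, -15/14)
  u_3 = (2/5, 1/5, 0)

Apply the Gram-Schmidt recurrence
  u_1 = v_1
  u_i = v_i − Σ_{j<i} ((v_i · u_j) / (u_j · u_j)) · u_j.

Step by step this gives:
  u_1 = (-1, 2, 3)
  u_2 = (-9/14, 9/7, -15/14)
  u_3 = (2/5, 1/5, 0)

Orthogonality check:
  u_2 · u_1 = 0 (should be 0)
  u_3 · u_1 = 0 (should be 0)
  u_3 · u_2 = 0 (should be 0)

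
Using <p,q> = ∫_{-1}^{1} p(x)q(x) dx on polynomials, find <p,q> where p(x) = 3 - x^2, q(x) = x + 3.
<p,q> = 16

Expand the product: p(x)·q(x) = -x^3 - 3*x^2 + 3*x + 9.
∫_{-1}^{1} of each monomial x^k gives [2/(k+1) if k even, 0 if k odd]. Integrating term-by-term (or equivalently evaluating the antiderivative F(x) = -x^4/4 - x^3 + 3*x^2/2 + 9*x at the endpoints):
  F(1) − F(−1) = 37/4 − (-27/4) = 16.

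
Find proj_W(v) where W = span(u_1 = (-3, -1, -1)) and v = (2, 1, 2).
proj_W(v) = (27/11, 9/11, 9/11)

Set up U = [u_1 | ... | u_1] ∈ R^(3×1). The projector onto W = col(U) is P = U (U^T U)^(-1) U^T.
Compute U^T U =
  [11],
and U^T v = (-9).
Solve U^T U · c = U^T v for the coefficients: c = (-9/11). The projection is proj_W(v) = U c.
Check: (v - proj_W(v)) · u_1 = 0  (should be 0).
Result: proj_W(v) = (27/11, 9/11, 9/11).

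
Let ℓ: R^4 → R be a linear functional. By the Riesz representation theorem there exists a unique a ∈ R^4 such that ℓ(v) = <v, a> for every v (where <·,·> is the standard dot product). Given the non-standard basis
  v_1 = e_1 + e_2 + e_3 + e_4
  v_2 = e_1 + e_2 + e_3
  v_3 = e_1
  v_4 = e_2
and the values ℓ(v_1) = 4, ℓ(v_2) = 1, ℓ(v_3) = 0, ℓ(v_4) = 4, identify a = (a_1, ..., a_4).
a = (0, 4, -3, 3)

Write a = (a_1, ..., a_4) in the standard basis. For each basis vector v_i, ℓ(v_i) = <v_i, a> is a linear equation in the a_j's. Collect the n equations into a matrix system V a = ℓ, where row i of V is v_i (expressed in the standard basis). Since V is invertible (lower-triangular with 1s on the diagonal, up to permutation), solve by back-substitution:
  V =
[[1, 1, 1, 1],
 [1, 1, 1, 0],
 [1, 0, 0, 0],
 [0, 1, 0, 0]]
  V a = (4, 1, 0, 4)
Solving gives a = (0, 4, -3, 3).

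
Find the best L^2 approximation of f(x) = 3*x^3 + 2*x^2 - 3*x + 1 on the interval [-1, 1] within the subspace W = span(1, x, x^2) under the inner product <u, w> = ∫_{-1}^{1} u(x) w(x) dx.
g(x) = 2*x^2 - 6*x/5 + 1

The best approximation g ∈ W is the orthogonal projection of f onto W. Writing g = a_0 + a_1 x + a_2 x^2, the coefficients solve the normal equations G · a = b where
  G_{ij} = <φ_i, φ_j> and b_i = <f, φ_i>, with φ_0 = 1, φ_1 = x, φ_2 = x^2.
G =
  [2, 0, 2/3]
  [0, 2/3, 0]
  [2/3, 0, 2/5],
b = (10/3, -4/5, 22/15).
Solving gives a_0 = 1, a_1 = -6/5, a_2 = 2, so
  g(x) = 2*x^2 - 6*x/5 + 1.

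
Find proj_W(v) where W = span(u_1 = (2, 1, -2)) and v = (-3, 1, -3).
proj_W(v) = (2/9, 1/9, -2/9)

Set up U = [u_1 | ... | u_1] ∈ R^(3×1). The projector onto W = col(U) is P = U (U^T U)^(-1) U^T.
Compute U^T U =
  [9],
and U^T v = (1).
Solve U^T U · c = U^T v for the coefficients: c = (1/9). The projection is proj_W(v) = U c.
Check: (v - proj_W(v)) · u_1 = 0  (should be 0).
Result: proj_W(v) = (2/9, 1/9, -2/9).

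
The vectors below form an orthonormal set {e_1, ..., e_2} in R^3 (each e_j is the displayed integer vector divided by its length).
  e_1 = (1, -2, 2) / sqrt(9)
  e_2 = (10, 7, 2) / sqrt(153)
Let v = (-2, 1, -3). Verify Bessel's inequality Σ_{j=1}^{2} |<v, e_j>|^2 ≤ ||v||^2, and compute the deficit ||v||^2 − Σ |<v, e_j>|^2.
Σ |<v, e_j>|^2 = 229/17; ||v||^2 = 14; deficit = 9/17

Write each e_j = u_j / sqrt(<u_j, u_j>) where u_j is the displayed integer vector. Then <v, e_j> = <v, u_j> / sqrt(<u_j, u_j>), so |<v, e_j>|^2 = <v, u_j>^2 / <u_j, u_j>.
Coefficients: <v, e_1> = -10/sqrt(9), <v, e_2> = -19/sqrt(153).
Square and sum: Σ |<v, e_j>|^2 = 229/17.
Compute ||v||^2 = v·v = 14.
Deficit = 14 − 229/17 = 9/17 ≥ 0, confirming Bessel's inequality. (The deficit equals ||v − Σ <v,e_j> e_j||^2, the squared distance from v to span{e_j}.)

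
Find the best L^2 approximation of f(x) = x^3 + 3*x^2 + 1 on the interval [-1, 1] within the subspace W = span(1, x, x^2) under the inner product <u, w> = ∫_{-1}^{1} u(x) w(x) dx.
g(x) = 3*x^2 + 3*x/5 + 1

The best approximation g ∈ W is the orthogonal projection of f onto W. Writing g = a_0 + a_1 x + a_2 x^2, the coefficients solve the normal equations G · a = b where
  G_{ij} = <φ_i, φ_j> and b_i = <f, φ_i>, with φ_0 = 1, φ_1 = x, φ_2 = x^2.
G =
  [2, 0, 2/3]
  [0, 2/3, 0]
  [2/3, 0, 2/5],
b = (4, 2/5, 28/15).
Solving gives a_0 = 1, a_1 = 3/5, a_2 = 3, so
  g(x) = 3*x^2 + 3*x/5 + 1.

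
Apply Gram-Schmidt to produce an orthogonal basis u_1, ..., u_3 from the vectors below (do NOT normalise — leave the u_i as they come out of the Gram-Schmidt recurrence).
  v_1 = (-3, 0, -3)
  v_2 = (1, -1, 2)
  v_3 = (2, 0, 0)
Orthogonal basis:
  u_1 = (-3, 0, -3)
  u_2 = (-1/2, -1, 1/2)
  u_3 = (2/3, -2/3, -2/3)

Apply the Gram-Schmidt recurrence
  u_1 = v_1
  u_i = v_i − Σ_{j<i} ((v_i · u_j) / (u_j · u_j)) · u_j.

Step by step this gives:
  u_1 = (-3, 0, -3)
  u_2 = (-1/2, -1, 1/2)
  u_3 = (2/3, -2/3, -2/3)

Orthogonality check:
  u_2 · u_1 = 0 (should be 0)
  u_3 · u_1 = 0 (should be 0)
  u_3 · u_2 = 0 (should be 0)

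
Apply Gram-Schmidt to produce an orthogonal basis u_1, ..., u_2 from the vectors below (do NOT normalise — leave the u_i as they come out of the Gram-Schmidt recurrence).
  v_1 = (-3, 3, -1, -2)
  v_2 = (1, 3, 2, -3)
Orthogonal basis:
  u_1 = (-3, 3, -1, -2)
  u_2 = (53/23, 39/23, 56/23, -49/23)

Apply the Gram-Schmidt recurrence
  u_1 = v_1
  u_i = v_i − Σ_{j<i} ((v_i · u_j) / (u_j · u_j)) · u_j.

Step by step this gives:
  u_1 = (-3, 3, -1, -2)
  u_2 = (53/23, 39/23, 56/23, -49/23)

Orthogonality check:
  u_2 · u_1 = 0 (should be 0)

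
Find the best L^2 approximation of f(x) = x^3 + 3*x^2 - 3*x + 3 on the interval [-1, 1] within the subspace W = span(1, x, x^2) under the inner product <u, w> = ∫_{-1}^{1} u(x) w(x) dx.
g(x) = 3*x^2 - 12*x/5 + 3

The best approximation g ∈ W is the orthogonal projection of f onto W. Writing g = a_0 + a_1 x + a_2 x^2, the coefficients solve the normal equations G · a = b where
  G_{ij} = <φ_i, φ_j> and b_i = <f, φ_i>, with φ_0 = 1, φ_1 = x, φ_2 = x^2.
G =
  [2, 0, 2/3]
  [0, 2/3, 0]
  [2/3, 0, 2/5],
b = (8, -8/5, 16/5).
Solving gives a_0 = 3, a_1 = -12/5, a_2 = 3, so
  g(x) = 3*x^2 - 12*x/5 + 3.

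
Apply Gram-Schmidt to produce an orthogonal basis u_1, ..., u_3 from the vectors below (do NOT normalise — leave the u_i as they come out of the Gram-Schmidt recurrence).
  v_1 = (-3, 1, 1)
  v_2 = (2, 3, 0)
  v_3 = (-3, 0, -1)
Orthogonal basis:
  u_1 = (-3, 1, 1)
  u_2 = (13/11, 36/11, 3/11)
  u_3 = (-30/67, 20/67, -110/67)

Apply the Gram-Schmidt recurrence
  u_1 = v_1
  u_i = v_i − Σ_{j<i} ((v_i · u_j) / (u_j · u_j)) · u_j.

Step by step this gives:
  u_1 = (-3, 1, 1)
  u_2 = (13/11, 36/11, 3/11)
  u_3 = (-30/67, 20/67, -110/67)

Orthogonality check:
  u_2 · u_1 = 0 (should be 0)
  u_3 · u_1 = 0 (should be 0)
  u_3 · u_2 = 0 (should be 0)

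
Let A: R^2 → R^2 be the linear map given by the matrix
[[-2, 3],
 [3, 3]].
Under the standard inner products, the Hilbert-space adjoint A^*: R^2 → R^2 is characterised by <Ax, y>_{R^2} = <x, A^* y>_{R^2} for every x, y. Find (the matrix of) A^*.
A^* = A^T =
[[-2, 3],
 [3, 3]]

For real matrices with standard dot products, the defining identity <Ax, y> = <x, A^* y> gives (Ax)^T y = x^T (A^*) y, i.e. x^T A^T y = x^T (A^*) y. Since this holds for all x, y, we must have A^* = A^T. Therefore
A^* =
[[-2, 3],
 [3, 3]].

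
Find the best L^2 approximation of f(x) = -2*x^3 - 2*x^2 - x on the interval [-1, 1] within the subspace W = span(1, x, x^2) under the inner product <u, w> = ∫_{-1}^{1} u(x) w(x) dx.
g(x) = -2*x^2 - 11*x/5

The best approximation g ∈ W is the orthogonal projection of f onto W. Writing g = a_0 + a_1 x + a_2 x^2, the coefficients solve the normal equations G · a = b where
  G_{ij} = <φ_i, φ_j> and b_i = <f, φ_i>, with φ_0 = 1, φ_1 = x, φ_2 = x^2.
G =
  [2, 0, 2/3]
  [0, 2/3, 0]
  [2/3, 0, 2/5],
b = (-4/3, -22/15, -4/5).
Solving gives a_0 = 0, a_1 = -11/5, a_2 = -2, so
  g(x) = -2*x^2 - 11*x/5.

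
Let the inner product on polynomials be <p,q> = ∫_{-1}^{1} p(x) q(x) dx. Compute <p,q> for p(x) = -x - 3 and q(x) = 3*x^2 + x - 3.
<p,q> = 34/3

Expand the product: p(x)·q(x) = -3*x^3 - 10*x^2 + 9.
∫_{-1}^{1} of each monomial x^k gives [2/(k+1) if k even, 0 if k odd]. Integrating term-by-term (or equivalently evaluating the antiderivative F(x) = -3*x^4/4 - 10*x^3/3 + 9*x at the endpoints):
  F(1) − F(−1) = 59/12 − (-77/12) = 34/3.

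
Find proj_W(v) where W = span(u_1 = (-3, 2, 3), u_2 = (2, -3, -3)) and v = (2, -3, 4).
proj_W(v) = (-19/43, -24/43, -3/43)

Set up U = [u_1 | ... | u_2] ∈ R^(3×2). The projector onto W = col(U) is P = U (U^T U)^(-1) U^T.
Compute U^T U =
  [22, -21]
  [-21, 22],
and U^T v = (0, 1).
Solve U^T U · c = U^T v for the coefficients: c = (21/43, 22/43). The projection is proj_W(v) = U c.
Check: (v - proj_W(v)) · u_1 = 0  (should be 0).
Check: (v - proj_W(v)) · u_2 = 0  (should be 0).
Result: proj_W(v) = (-19/43, -24/43, -3/43).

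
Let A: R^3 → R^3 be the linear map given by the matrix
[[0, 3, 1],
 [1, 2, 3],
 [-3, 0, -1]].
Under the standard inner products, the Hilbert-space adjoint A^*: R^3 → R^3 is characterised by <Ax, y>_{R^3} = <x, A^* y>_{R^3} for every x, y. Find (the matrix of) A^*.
A^* = A^T =
[[0, 1, -3],
 [3, 2, 0],
 [1, 3, -1]]

For real matrices with standard dot products, the defining identity <Ax, y> = <x, A^* y> gives (Ax)^T y = x^T (A^*) y, i.e. x^T A^T y = x^T (A^*) y. Since this holds for all x, y, we must have A^* = A^T. Therefore
A^* =
[[0, 1, -3],
 [3, 2, 0],
 [1, 3, -1]].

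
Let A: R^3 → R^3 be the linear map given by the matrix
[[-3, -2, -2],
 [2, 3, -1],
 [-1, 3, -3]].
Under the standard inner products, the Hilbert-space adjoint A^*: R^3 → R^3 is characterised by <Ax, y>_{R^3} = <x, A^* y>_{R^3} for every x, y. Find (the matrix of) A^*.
A^* = A^T =
[[-3, 2, -1],
 [-2, 3, 3],
 [-2, -1, -3]]

For real matrices with standard dot products, the defining identity <Ax, y> = <x, A^* y> gives (Ax)^T y = x^T (A^*) y, i.e. x^T A^T y = x^T (A^*) y. Since this holds for all x, y, we must have A^* = A^T. Therefore
A^* =
[[-3, 2, -1],
 [-2, 3, 3],
 [-2, -1, -3]].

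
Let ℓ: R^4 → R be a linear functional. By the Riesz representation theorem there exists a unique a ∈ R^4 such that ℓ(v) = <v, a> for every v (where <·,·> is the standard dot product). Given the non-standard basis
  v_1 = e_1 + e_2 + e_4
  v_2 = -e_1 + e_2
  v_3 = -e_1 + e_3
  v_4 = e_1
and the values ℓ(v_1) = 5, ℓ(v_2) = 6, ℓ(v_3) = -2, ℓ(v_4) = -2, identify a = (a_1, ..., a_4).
a = (-2, 4, -4, 3)

Write a = (a_1, ..., a_4) in the standard basis. For each basis vector v_i, ℓ(v_i) = <v_i, a> is a linear equation in the a_j's. Collect the n equations into a matrix system V a = ℓ, where row i of V is v_i (expressed in the standard basis). Since V is invertible (lower-triangular with 1s on the diagonal, up to permutation), solve by back-substitution:
  V =
[[1, 1, 0, 1],
 [-1, 1, 0, 0],
 [-1, 0, 1, 0],
 [1, 0, 0, 0]]
  V a = (5, 6, -2, -2)
Solving gives a = (-2, 4, -4, 3).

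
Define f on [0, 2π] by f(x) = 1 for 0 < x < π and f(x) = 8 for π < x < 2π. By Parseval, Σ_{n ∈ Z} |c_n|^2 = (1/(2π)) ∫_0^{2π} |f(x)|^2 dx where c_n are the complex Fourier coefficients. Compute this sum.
Σ |c_n|^2 = 65/2

Parseval equates the L^2 energy of f (normalised by 1/(2π)) with the ℓ^2 sum of its Fourier coefficients: (1/(2π)) ∫_0^{2π} |f|^2 = Σ |c_n|^2.
Compute the left side: (1/(2π)) [∫_0^π 1^2 dx + ∫_π^{2π} 8^2 dx] = (1/(2π)) · (1π + 64π) = (1 + 64)/2 = 65/2.
So Σ_{n ∈ Z} |c_n|^2 = 65/2.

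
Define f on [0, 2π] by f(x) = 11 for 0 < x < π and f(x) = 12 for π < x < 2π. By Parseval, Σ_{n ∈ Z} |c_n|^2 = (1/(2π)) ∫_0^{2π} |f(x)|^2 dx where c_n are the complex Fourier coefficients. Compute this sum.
Σ |c_n|^2 = 265/2

Parseval equates the L^2 energy of f (normalised by 1/(2π)) with the ℓ^2 sum of its Fourier coefficients: (1/(2π)) ∫_0^{2π} |f|^2 = Σ |c_n|^2.
Compute the left side: (1/(2π)) [∫_0^π 11^2 dx + ∫_π^{2π} 12^2 dx] = (1/(2π)) · (121π + 144π) = (121 + 144)/2 = 265/2.
So Σ_{n ∈ Z} |c_n|^2 = 265/2.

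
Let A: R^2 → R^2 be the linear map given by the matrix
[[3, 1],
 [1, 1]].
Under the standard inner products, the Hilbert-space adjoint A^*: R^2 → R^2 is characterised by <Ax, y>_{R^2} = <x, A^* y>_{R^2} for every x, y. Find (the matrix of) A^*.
A^* = A^T =
[[3, 1],
 [1, 1]]

For real matrices with standard dot products, the defining identity <Ax, y> = <x, A^* y> gives (Ax)^T y = x^T (A^*) y, i.e. x^T A^T y = x^T (A^*) y. Since this holds for all x, y, we must have A^* = A^T. Therefore
A^* =
[[3, 1],
 [1, 1]].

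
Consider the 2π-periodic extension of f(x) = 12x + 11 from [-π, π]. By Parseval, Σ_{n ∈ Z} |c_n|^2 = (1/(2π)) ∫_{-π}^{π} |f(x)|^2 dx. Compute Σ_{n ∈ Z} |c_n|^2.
Σ |c_n|^2 = 48π^2 + 121

Expand and integrate term by term over [-π, π]:
  ∫ (12x)^2 dx = 144·(2π^3/3); ∫ 2·12·(11)·x dx = 0 (odd integrand); ∫ 11^2 dx = 121·2π.
So (1/(2π)) ∫_{-π}^{π} (12x + 11)^2 dx = 144π^2/3 + 121 = 48π^2 + 121.
Parseval ⇒ Σ |c_n|^2 = 48π^2 + 121.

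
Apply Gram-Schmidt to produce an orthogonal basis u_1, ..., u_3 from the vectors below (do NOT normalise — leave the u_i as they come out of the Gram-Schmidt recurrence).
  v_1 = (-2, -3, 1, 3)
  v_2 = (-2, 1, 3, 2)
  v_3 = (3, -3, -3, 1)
Orthogonal basis:
  u_1 = (-2, -3, 1, 3)
  u_2 = (-26/23, 53/23, 59/23, 16/23)
  u_3 = (287/157, 49/157, 19/157, 234/157)

Apply the Gram-Schmidt recurrence
  u_1 = v_1
  u_i = v_i − Σ_{j<i} ((v_i · u_j) / (u_j · u_j)) · u_j.

Step by step this gives:
  u_1 = (-2, -3, 1, 3)
  u_2 = (-26/23, 53/23, 59/23, 16/23)
  u_3 = (287/157, 49/157, 19/157, 234/157)

Orthogonality check:
  u_2 · u_1 = 0 (should be 0)
  u_3 · u_1 = 0 (should be 0)
  u_3 · u_2 = 0 (should be 0)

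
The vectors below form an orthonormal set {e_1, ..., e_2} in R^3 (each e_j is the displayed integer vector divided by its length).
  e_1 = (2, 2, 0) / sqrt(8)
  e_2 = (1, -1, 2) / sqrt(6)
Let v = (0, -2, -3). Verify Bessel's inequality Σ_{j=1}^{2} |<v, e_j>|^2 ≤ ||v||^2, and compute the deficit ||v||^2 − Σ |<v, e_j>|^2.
Σ |<v, e_j>|^2 = 14/3; ||v||^2 = 13; deficit = 25/3

Write each e_j = u_j / sqrt(<u_j, u_j>) where u_j is the displayed integer vector. Then <v, e_j> = <v, u_j> / sqrt(<u_j, u_j>), so |<v, e_j>|^2 = <v, u_j>^2 / <u_j, u_j>.
Coefficients: <v, e_1> = -4/sqrt(8), <v, e_2> = -4/sqrt(6).
Square and sum: Σ |<v, e_j>|^2 = 14/3.
Compute ||v||^2 = v·v = 13.
Deficit = 13 − 14/3 = 25/3 ≥ 0, confirming Bessel's inequality. (The deficit equals ||v − Σ <v,e_j> e_j||^2, the squared distance from v to span{e_j}.)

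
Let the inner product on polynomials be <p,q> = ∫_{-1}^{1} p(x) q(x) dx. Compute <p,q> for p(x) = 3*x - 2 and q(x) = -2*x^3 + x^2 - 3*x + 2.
<p,q> = -266/15

Expand the product: p(x)·q(x) = -6*x^4 + 7*x^3 - 11*x^2 + 12*x - 4.
∫_{-1}^{1} of each monomial x^k gives [2/(k+1) if k even, 0 if k odd]. Integrating term-by-term (or equivalently evaluating the antiderivative F(x) = -6*x^5/5 + 7*x^4/4 - 11*x^3/3 + 6*x^2 - 4*x at the endpoints):
  F(1) − F(−1) = -67/60 − (997/60) = -266/15.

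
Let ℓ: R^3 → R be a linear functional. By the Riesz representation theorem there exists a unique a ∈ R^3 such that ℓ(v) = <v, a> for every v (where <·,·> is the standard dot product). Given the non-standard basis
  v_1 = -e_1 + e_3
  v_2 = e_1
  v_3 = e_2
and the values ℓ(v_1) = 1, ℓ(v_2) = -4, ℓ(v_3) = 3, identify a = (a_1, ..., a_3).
a = (-4, 3, -3)

Write a = (a_1, ..., a_3) in the standard basis. For each basis vector v_i, ℓ(v_i) = <v_i, a> is a linear equation in the a_j's. Collect the n equations into a matrix system V a = ℓ, where row i of V is v_i (expressed in the standard basis). Since V is invertible (lower-triangular with 1s on the diagonal, up to permutation), solve by back-substitution:
  V =
[[-1, 0, 1],
 [1, 0, 0],
 [0, 1, 0]]
  V a = (1, -4, 3)
Solving gives a = (-4, 3, -3).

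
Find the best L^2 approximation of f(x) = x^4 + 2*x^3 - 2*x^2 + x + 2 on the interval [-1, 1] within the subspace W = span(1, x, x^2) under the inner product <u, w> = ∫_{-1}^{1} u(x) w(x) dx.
g(x) = -8*x^2/7 + 11*x/5 + 67/35

The best approximation g ∈ W is the orthogonal projection of f onto W. Writing g = a_0 + a_1 x + a_2 x^2, the coefficients solve the normal equations G · a = b where
  G_{ij} = <φ_i, φ_j> and b_i = <f, φ_i>, with φ_0 = 1, φ_1 = x, φ_2 = x^2.
G =
  [2, 0, 2/3]
  [0, 2/3, 0]
  [2/3, 0, 2/5],
b = (46/15, 22/15, 86/105).
Solving gives a_0 = 67/35, a_1 = 11/5, a_2 = -8/7, so
  g(x) = -8*x^2/7 + 11*x/5 + 67/35.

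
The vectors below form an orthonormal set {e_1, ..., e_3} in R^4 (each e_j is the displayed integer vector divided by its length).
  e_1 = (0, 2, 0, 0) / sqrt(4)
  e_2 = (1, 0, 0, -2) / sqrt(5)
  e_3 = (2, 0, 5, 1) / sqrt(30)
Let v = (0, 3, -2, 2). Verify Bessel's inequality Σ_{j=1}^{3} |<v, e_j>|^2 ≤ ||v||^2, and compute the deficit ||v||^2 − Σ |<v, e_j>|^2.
Σ |<v, e_j>|^2 = 43/3; ||v||^2 = 17; deficit = 8/3

Write each e_j = u_j / sqrt(<u_j, u_j>) where u_j is the displayed integer vector. Then <v, e_j> = <v, u_j> / sqrt(<u_j, u_j>), so |<v, e_j>|^2 = <v, u_j>^2 / <u_j, u_j>.
Coefficients: <v, e_1> = 6/sqrt(4), <v, e_2> = -4/sqrt(5), <v, e_3> = -8/sqrt(30).
Square and sum: Σ |<v, e_j>|^2 = 43/3.
Compute ||v||^2 = v·v = 17.
Deficit = 17 − 43/3 = 8/3 ≥ 0, confirming Bessel's inequality. (The deficit equals ||v − Σ <v,e_j> e_j||^2, the squared distance from v to span{e_j}.)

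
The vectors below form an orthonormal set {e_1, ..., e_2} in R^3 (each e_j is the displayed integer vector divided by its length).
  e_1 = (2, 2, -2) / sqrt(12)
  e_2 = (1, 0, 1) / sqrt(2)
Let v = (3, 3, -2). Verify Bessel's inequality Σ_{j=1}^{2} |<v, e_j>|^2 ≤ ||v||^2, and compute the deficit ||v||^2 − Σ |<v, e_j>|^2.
Σ |<v, e_j>|^2 = 131/6; ||v||^2 = 22; deficit = 1/6

Write each e_j = u_j / sqrt(<u_j, u_j>) where u_j is the displayed integer vector. Then <v, e_j> = <v, u_j> / sqrt(<u_j, u_j>), so |<v, e_j>|^2 = <v, u_j>^2 / <u_j, u_j>.
Coefficients: <v, e_1> = 16/sqrt(12), <v, e_2> = 1/sqrt(2).
Square and sum: Σ |<v, e_j>|^2 = 131/6.
Compute ||v||^2 = v·v = 22.
Deficit = 22 − 131/6 = 1/6 ≥ 0, confirming Bessel's inequality. (The deficit equals ||v − Σ <v,e_j> e_j||^2, the squared distance from v to span{e_j}.)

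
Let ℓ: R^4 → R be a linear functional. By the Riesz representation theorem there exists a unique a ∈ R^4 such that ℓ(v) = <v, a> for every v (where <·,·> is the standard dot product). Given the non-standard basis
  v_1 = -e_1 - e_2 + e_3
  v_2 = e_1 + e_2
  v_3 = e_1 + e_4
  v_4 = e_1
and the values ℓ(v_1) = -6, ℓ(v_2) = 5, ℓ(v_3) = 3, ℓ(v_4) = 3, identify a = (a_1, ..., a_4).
a = (3, 2, -1, 0)

Write a = (a_1, ..., a_4) in the standard basis. For each basis vector v_i, ℓ(v_i) = <v_i, a> is a linear equation in the a_j's. Collect the n equations into a matrix system V a = ℓ, where row i of V is v_i (expressed in the standard basis). Since V is invertible (lower-triangular with 1s on the diagonal, up to permutation), solve by back-substitution:
  V =
[[-1, -1, 1, 0],
 [1, 1, 0, 0],
 [1, 0, 0, 1],
 [1, 0, 0, 0]]
  V a = (-6, 5, 3, 3)
Solving gives a = (3, 2, -1, 0).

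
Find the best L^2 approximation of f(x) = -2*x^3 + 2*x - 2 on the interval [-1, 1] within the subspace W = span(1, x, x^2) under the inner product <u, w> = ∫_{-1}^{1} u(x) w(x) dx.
g(x) = 4*x/5 - 2

The best approximation g ∈ W is the orthogonal projection of f onto W. Writing g = a_0 + a_1 x + a_2 x^2, the coefficients solve the normal equations G · a = b where
  G_{ij} = <φ_i, φ_j> and b_i = <f, φ_i>, with φ_0 = 1, φ_1 = x, φ_2 = x^2.
G =
  [2, 0, 2/3]
  [0, 2/3, 0]
  [2/3, 0, 2/5],
b = (-4, 8/15, -4/3).
Solving gives a_0 = -2, a_1 = 4/5, a_2 = 0, so
  g(x) = 4*x/5 - 2.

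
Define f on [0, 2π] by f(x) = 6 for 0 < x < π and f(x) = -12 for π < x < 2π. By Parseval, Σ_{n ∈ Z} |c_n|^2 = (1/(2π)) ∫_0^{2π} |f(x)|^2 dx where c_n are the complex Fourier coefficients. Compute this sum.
Σ |c_n|^2 = 90

Parseval equates the L^2 energy of f (normalised by 1/(2π)) with the ℓ^2 sum of its Fourier coefficients: (1/(2π)) ∫_0^{2π} |f|^2 = Σ |c_n|^2.
Compute the left side: (1/(2π)) [∫_0^π 6^2 dx + ∫_π^{2π} (-12)^2 dx] = (1/(2π)) · (36π + 144π) = (36 + 144)/2 = 90.
So Σ_{n ∈ Z} |c_n|^2 = 90.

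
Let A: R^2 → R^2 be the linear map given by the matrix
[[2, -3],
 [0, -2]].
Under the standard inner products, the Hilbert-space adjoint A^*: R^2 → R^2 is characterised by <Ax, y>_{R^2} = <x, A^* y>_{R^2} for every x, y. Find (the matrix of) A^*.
A^* = A^T =
[[2, 0],
 [-3, -2]]

For real matrices with standard dot products, the defining identity <Ax, y> = <x, A^* y> gives (Ax)^T y = x^T (A^*) y, i.e. x^T A^T y = x^T (A^*) y. Since this holds for all x, y, we must have A^* = A^T. Therefore
A^* =
[[2, 0],
 [-3, -2]].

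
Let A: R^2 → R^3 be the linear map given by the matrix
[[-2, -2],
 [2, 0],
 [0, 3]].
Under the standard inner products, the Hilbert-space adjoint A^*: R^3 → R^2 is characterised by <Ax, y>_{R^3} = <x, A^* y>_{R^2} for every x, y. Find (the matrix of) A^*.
A^* = A^T =
[[-2, 2, 0],
 [-2, 0, 3]]

For real matrices with standard dot products, the defining identity <Ax, y> = <x, A^* y> gives (Ax)^T y = x^T (A^*) y, i.e. x^T A^T y = x^T (A^*) y. Since this holds for all x, y, we must have A^* = A^T. Therefore
A^* =
[[-2, 2, 0],
 [-2, 0, 3]].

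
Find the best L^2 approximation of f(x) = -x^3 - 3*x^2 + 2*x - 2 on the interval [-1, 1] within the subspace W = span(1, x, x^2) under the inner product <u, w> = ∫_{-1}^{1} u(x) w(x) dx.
g(x) = -3*x^2 + 7*x/5 - 2

The best approximation g ∈ W is the orthogonal projection of f onto W. Writing g = a_0 + a_1 x + a_2 x^2, the coefficients solve the normal equations G · a = b where
  G_{ij} = <φ_i, φ_j> and b_i = <f, φ_i>, with φ_0 = 1, φ_1 = x, φ_2 = x^2.
G =
  [2, 0, 2/3]
  [0, 2/3, 0]
  [2/3, 0, 2/5],
b = (-6, 14/15, -38/15).
Solving gives a_0 = -2, a_1 = 7/5, a_2 = -3, so
  g(x) = -3*x^2 + 7*x/5 - 2.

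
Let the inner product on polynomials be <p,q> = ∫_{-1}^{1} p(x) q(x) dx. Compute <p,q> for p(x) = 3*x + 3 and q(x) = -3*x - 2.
<p,q> = -18

Expand the product: p(x)·q(x) = -9*x^2 - 15*x - 6.
∫_{-1}^{1} of each monomial x^k gives [2/(k+1) if k even, 0 if k odd]. Integrating term-by-term (or equivalently evaluating the antiderivative F(x) = -3*x^3 - 15*x^2/2 - 6*x at the endpoints):
  F(1) − F(−1) = -33/2 − (3/2) = -18.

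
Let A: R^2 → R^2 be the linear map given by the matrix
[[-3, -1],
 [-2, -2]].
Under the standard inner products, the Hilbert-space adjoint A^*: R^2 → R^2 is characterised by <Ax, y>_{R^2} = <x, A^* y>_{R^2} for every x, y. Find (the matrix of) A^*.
A^* = A^T =
[[-3, -2],
 [-1, -2]]

For real matrices with standard dot products, the defining identity <Ax, y> = <x, A^* y> gives (Ax)^T y = x^T (A^*) y, i.e. x^T A^T y = x^T (A^*) y. Since this holds for all x, y, we must have A^* = A^T. Therefore
A^* =
[[-3, -2],
 [-1, -2]].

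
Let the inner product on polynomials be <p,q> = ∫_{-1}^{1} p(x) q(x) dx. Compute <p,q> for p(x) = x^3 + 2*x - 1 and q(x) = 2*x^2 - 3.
<p,q> = 14/3

Expand the product: p(x)·q(x) = 2*x^5 + x^3 - 2*x^2 - 6*x + 3.
∫_{-1}^{1} of each monomial x^k gives [2/(k+1) if k even, 0 if k odd]. Integrating term-by-term (or equivalently evaluating the antiderivative F(x) = x^6/3 + x^4/4 - 2*x^3/3 - 3*x^2 + 3*x at the endpoints):
  F(1) − F(−1) = -1/12 − (-19/4) = 14/3.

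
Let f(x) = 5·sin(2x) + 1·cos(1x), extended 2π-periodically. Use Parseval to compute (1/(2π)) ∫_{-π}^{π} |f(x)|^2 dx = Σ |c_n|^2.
Σ |c_n|^2 = 13

Expand |f|^2 and use orthogonality of {sin(nx), cos(mx)} on [-π, π]:
  ∫_{-π}^{π} sin(nx)^2 dx = π, ∫ cos(mx)^2 dx = π, and cross terms integrate to 0.
So ∫_{-π}^{π} f(x)^2 dx = 5^2 · π + 1^2 · π = (25 + 1)π.
Divide by 2π: (25 + 1)/2 = 13.
By Parseval, this equals Σ |c_n|^2.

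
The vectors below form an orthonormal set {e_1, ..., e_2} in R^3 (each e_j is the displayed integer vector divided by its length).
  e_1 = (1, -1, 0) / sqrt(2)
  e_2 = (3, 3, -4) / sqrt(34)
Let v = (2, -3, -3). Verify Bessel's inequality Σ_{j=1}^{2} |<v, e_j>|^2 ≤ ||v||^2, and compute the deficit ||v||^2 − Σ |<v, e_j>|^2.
Σ |<v, e_j>|^2 = 253/17; ||v||^2 = 22; deficit = 121/17

Write each e_j = u_j / sqrt(<u_j, u_j>) where u_j is the displayed integer vector. Then <v, e_j> = <v, u_j> / sqrt(<u_j, u_j>), so |<v, e_j>|^2 = <v, u_j>^2 / <u_j, u_j>.
Coefficients: <v, e_1> = 5/sqrt(2), <v, e_2> = 9/sqrt(34).
Square and sum: Σ |<v, e_j>|^2 = 253/17.
Compute ||v||^2 = v·v = 22.
Deficit = 22 − 253/17 = 121/17 ≥ 0, confirming Bessel's inequality. (The deficit equals ||v − Σ <v,e_j> e_j||^2, the squared distance from v to span{e_j}.)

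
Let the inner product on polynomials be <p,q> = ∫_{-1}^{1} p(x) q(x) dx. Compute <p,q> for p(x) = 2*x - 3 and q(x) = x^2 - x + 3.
<p,q> = -64/3

Expand the product: p(x)·q(x) = 2*x^3 - 5*x^2 + 9*x - 9.
∫_{-1}^{1} of each monomial x^k gives [2/(k+1) if k even, 0 if k odd]. Integrating term-by-term (or equivalently evaluating the antiderivative F(x) = x^4/2 - 5*x^3/3 + 9*x^2/2 - 9*x at the endpoints):
  F(1) − F(−1) = -17/3 − (47/3) = -64/3.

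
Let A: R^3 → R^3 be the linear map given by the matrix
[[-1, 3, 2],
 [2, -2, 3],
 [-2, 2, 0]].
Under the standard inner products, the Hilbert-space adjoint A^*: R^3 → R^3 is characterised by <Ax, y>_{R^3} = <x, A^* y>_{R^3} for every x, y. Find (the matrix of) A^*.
A^* = A^T =
[[-1, 2, -2],
 [3, -2, 2],
 [2, 3, 0]]

For real matrices with standard dot products, the defining identity <Ax, y> = <x, A^* y> gives (Ax)^T y = x^T (A^*) y, i.e. x^T A^T y = x^T (A^*) y. Since this holds for all x, y, we must have A^* = A^T. Therefore
A^* =
[[-1, 2, -2],
 [3, -2, 2],
 [2, 3, 0]].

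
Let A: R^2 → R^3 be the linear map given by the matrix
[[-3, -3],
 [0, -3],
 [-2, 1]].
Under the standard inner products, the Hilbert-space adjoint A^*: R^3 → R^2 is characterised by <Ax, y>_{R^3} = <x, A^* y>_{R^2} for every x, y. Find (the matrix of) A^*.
A^* = A^T =
[[-3, 0, -2],
 [-3, -3, 1]]

For real matrices with standard dot products, the defining identity <Ax, y> = <x, A^* y> gives (Ax)^T y = x^T (A^*) y, i.e. x^T A^T y = x^T (A^*) y. Since this holds for all x, y, we must have A^* = A^T. Therefore
A^* =
[[-3, 0, -2],
 [-3, -3, 1]].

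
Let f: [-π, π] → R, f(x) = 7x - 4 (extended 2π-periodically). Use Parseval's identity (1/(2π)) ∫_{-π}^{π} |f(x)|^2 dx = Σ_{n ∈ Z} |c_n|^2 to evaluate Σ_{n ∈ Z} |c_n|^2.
Σ |c_n|^2 = 49π^2/3 + 16

Expand and integrate term by term over [-π, π]:
  ∫ (7x)^2 dx = 49·(2π^3/3); ∫ 2·7·(-4)·x dx = 0 (odd integrand); ∫ (-4)^2 dx = 16·2π.
So (1/(2π)) ∫_{-π}^{π} (7x - 4)^2 dx = 49π^2/3 + 16 = 49π^2/3 + 16.
Parseval ⇒ Σ |c_n|^2 = 49π^2/3 + 16.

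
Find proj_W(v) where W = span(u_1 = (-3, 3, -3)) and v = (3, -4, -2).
proj_W(v) = (5/3, -5/3, 5/3)

Set up U = [u_1 | ... | u_1] ∈ R^(3×1). The projector onto W = col(U) is P = U (U^T U)^(-1) U^T.
Compute U^T U =
  [27],
and U^T v = (-15).
Solve U^T U · c = U^T v for the coefficients: c = (-5/9). The projection is proj_W(v) = U c.
Check: (v - proj_W(v)) · u_1 = 0  (should be 0).
Result: proj_W(v) = (5/3, -5/3, 5/3).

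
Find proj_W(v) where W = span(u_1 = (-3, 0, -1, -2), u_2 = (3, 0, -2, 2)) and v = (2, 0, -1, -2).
proj_W(v) = (6/13, 0, -1, 4/13)

Set up U = [u_1 | ... | u_2] ∈ R^(4×2). The projector onto W = col(U) is P = U (U^T U)^(-1) U^T.
Compute U^T U =
  [14, -11]
  [-11, 17],
and U^T v = (-1, 4).
Solve U^T U · c = U^T v for the coefficients: c = (3/13, 5/13). The projection is proj_W(v) = U c.
Check: (v - proj_W(v)) · u_1 = 0  (should be 0).
Check: (v - proj_W(v)) · u_2 = 0  (should be 0).
Result: proj_W(v) = (6/13, 0, -1, 4/13).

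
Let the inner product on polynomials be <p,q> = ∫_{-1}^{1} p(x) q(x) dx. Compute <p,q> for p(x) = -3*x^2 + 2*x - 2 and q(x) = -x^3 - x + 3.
<p,q> = -302/15

Expand the product: p(x)·q(x) = 3*x^5 - 2*x^4 + 5*x^3 - 11*x^2 + 8*x - 6.
∫_{-1}^{1} of each monomial x^k gives [2/(k+1) if k even, 0 if k odd]. Integrating term-by-term (or equivalently evaluating the antiderivative F(x) = x^6/2 - 2*x^5/5 + 5*x^4/4 - 11*x^3/3 + 4*x^2 - 6*x at the endpoints):
  F(1) − F(−1) = -259/60 − (949/60) = -302/15.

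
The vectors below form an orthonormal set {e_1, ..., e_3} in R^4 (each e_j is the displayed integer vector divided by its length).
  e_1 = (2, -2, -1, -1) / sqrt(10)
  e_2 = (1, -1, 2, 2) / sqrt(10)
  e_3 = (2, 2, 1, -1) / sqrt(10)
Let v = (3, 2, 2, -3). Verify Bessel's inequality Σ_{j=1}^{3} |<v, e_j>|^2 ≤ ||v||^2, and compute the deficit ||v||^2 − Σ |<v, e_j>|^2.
Σ |<v, e_j>|^2 = 47/2; ||v||^2 = 26; deficit = 5/2

Write each e_j = u_j / sqrt(<u_j, u_j>) where u_j is the displayed integer vector. Then <v, e_j> = <v, u_j> / sqrt(<u_j, u_j>), so |<v, e_j>|^2 = <v, u_j>^2 / <u_j, u_j>.
Coefficients: <v, e_1> = 3/sqrt(10), <v, e_2> = -1/sqrt(10), <v, e_3> = 15/sqrt(10).
Square and sum: Σ |<v, e_j>|^2 = 47/2.
Compute ||v||^2 = v·v = 26.
Deficit = 26 − 47/2 = 5/2 ≥ 0, confirming Bessel's inequality. (The deficit equals ||v − Σ <v,e_j> e_j||^2, the squared distance from v to span{e_j}.)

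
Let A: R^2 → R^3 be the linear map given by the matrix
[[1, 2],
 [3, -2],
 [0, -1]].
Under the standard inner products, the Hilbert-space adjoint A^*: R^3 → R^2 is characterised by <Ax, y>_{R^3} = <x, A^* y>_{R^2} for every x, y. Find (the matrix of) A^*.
A^* = A^T =
[[1, 3, 0],
 [2, -2, -1]]

For real matrices with standard dot products, the defining identity <Ax, y> = <x, A^* y> gives (Ax)^T y = x^T (A^*) y, i.e. x^T A^T y = x^T (A^*) y. Since this holds for all x, y, we must have A^* = A^T. Therefore
A^* =
[[1, 3, 0],
 [2, -2, -1]].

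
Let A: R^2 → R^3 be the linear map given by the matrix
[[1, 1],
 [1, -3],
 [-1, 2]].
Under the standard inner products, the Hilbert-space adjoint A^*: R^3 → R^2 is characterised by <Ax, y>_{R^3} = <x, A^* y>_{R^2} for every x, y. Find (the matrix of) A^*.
A^* = A^T =
[[1, 1, -1],
 [1, -3, 2]]

For real matrices with standard dot products, the defining identity <Ax, y> = <x, A^* y> gives (Ax)^T y = x^T (A^*) y, i.e. x^T A^T y = x^T (A^*) y. Since this holds for all x, y, we must have A^* = A^T. Therefore
A^* =
[[1, 1, -1],
 [1, -3, 2]].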